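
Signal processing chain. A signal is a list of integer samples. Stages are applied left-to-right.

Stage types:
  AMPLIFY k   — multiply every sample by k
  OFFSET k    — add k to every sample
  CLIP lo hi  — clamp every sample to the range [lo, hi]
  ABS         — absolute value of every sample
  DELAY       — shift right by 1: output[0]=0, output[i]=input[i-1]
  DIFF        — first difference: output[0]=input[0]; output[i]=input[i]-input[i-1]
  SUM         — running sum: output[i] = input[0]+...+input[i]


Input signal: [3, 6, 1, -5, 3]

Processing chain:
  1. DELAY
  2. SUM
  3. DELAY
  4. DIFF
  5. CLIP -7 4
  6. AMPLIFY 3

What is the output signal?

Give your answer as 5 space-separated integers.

Answer: 0 0 9 12 3

Derivation:
Input: [3, 6, 1, -5, 3]
Stage 1 (DELAY): [0, 3, 6, 1, -5] = [0, 3, 6, 1, -5] -> [0, 3, 6, 1, -5]
Stage 2 (SUM): sum[0..0]=0, sum[0..1]=3, sum[0..2]=9, sum[0..3]=10, sum[0..4]=5 -> [0, 3, 9, 10, 5]
Stage 3 (DELAY): [0, 0, 3, 9, 10] = [0, 0, 3, 9, 10] -> [0, 0, 3, 9, 10]
Stage 4 (DIFF): s[0]=0, 0-0=0, 3-0=3, 9-3=6, 10-9=1 -> [0, 0, 3, 6, 1]
Stage 5 (CLIP -7 4): clip(0,-7,4)=0, clip(0,-7,4)=0, clip(3,-7,4)=3, clip(6,-7,4)=4, clip(1,-7,4)=1 -> [0, 0, 3, 4, 1]
Stage 6 (AMPLIFY 3): 0*3=0, 0*3=0, 3*3=9, 4*3=12, 1*3=3 -> [0, 0, 9, 12, 3]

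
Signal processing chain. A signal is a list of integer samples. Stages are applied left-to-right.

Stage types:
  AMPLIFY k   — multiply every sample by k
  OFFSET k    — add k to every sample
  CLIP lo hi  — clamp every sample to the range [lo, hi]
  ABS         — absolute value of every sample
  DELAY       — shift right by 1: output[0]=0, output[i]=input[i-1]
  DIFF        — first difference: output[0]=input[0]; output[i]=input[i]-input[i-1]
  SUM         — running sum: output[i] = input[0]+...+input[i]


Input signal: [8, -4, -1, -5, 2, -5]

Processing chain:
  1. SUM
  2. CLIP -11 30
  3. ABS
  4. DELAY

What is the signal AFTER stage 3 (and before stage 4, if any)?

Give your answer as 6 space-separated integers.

Input: [8, -4, -1, -5, 2, -5]
Stage 1 (SUM): sum[0..0]=8, sum[0..1]=4, sum[0..2]=3, sum[0..3]=-2, sum[0..4]=0, sum[0..5]=-5 -> [8, 4, 3, -2, 0, -5]
Stage 2 (CLIP -11 30): clip(8,-11,30)=8, clip(4,-11,30)=4, clip(3,-11,30)=3, clip(-2,-11,30)=-2, clip(0,-11,30)=0, clip(-5,-11,30)=-5 -> [8, 4, 3, -2, 0, -5]
Stage 3 (ABS): |8|=8, |4|=4, |3|=3, |-2|=2, |0|=0, |-5|=5 -> [8, 4, 3, 2, 0, 5]

Answer: 8 4 3 2 0 5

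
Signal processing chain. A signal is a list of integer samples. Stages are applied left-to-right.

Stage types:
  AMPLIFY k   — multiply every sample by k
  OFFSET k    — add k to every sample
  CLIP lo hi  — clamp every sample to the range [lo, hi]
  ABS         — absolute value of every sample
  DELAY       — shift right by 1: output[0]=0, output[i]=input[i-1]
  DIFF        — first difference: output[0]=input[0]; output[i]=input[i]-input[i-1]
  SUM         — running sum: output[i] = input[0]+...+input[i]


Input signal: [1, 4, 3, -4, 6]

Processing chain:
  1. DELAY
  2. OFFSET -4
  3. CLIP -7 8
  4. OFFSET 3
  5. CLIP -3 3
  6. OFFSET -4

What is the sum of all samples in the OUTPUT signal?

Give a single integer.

Input: [1, 4, 3, -4, 6]
Stage 1 (DELAY): [0, 1, 4, 3, -4] = [0, 1, 4, 3, -4] -> [0, 1, 4, 3, -4]
Stage 2 (OFFSET -4): 0+-4=-4, 1+-4=-3, 4+-4=0, 3+-4=-1, -4+-4=-8 -> [-4, -3, 0, -1, -8]
Stage 3 (CLIP -7 8): clip(-4,-7,8)=-4, clip(-3,-7,8)=-3, clip(0,-7,8)=0, clip(-1,-7,8)=-1, clip(-8,-7,8)=-7 -> [-4, -3, 0, -1, -7]
Stage 4 (OFFSET 3): -4+3=-1, -3+3=0, 0+3=3, -1+3=2, -7+3=-4 -> [-1, 0, 3, 2, -4]
Stage 5 (CLIP -3 3): clip(-1,-3,3)=-1, clip(0,-3,3)=0, clip(3,-3,3)=3, clip(2,-3,3)=2, clip(-4,-3,3)=-3 -> [-1, 0, 3, 2, -3]
Stage 6 (OFFSET -4): -1+-4=-5, 0+-4=-4, 3+-4=-1, 2+-4=-2, -3+-4=-7 -> [-5, -4, -1, -2, -7]
Output sum: -19

Answer: -19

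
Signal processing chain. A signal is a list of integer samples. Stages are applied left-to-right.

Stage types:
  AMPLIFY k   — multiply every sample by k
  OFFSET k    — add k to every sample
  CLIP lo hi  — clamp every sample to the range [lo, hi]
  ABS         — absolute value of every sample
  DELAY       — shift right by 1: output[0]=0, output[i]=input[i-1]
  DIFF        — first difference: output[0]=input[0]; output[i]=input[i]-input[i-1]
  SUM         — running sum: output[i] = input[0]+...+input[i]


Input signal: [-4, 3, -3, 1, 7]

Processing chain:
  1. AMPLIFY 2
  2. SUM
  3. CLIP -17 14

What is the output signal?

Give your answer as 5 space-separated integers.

Input: [-4, 3, -3, 1, 7]
Stage 1 (AMPLIFY 2): -4*2=-8, 3*2=6, -3*2=-6, 1*2=2, 7*2=14 -> [-8, 6, -6, 2, 14]
Stage 2 (SUM): sum[0..0]=-8, sum[0..1]=-2, sum[0..2]=-8, sum[0..3]=-6, sum[0..4]=8 -> [-8, -2, -8, -6, 8]
Stage 3 (CLIP -17 14): clip(-8,-17,14)=-8, clip(-2,-17,14)=-2, clip(-8,-17,14)=-8, clip(-6,-17,14)=-6, clip(8,-17,14)=8 -> [-8, -2, -8, -6, 8]

Answer: -8 -2 -8 -6 8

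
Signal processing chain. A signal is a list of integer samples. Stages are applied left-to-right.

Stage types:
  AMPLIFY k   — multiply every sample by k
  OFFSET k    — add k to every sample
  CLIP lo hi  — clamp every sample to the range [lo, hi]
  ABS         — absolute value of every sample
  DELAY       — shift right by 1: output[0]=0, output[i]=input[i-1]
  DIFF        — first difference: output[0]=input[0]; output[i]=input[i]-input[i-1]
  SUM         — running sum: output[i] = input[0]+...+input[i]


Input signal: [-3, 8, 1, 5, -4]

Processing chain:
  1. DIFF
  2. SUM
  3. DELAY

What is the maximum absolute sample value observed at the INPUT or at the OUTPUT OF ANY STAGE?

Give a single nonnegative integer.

Input: [-3, 8, 1, 5, -4] (max |s|=8)
Stage 1 (DIFF): s[0]=-3, 8--3=11, 1-8=-7, 5-1=4, -4-5=-9 -> [-3, 11, -7, 4, -9] (max |s|=11)
Stage 2 (SUM): sum[0..0]=-3, sum[0..1]=8, sum[0..2]=1, sum[0..3]=5, sum[0..4]=-4 -> [-3, 8, 1, 5, -4] (max |s|=8)
Stage 3 (DELAY): [0, -3, 8, 1, 5] = [0, -3, 8, 1, 5] -> [0, -3, 8, 1, 5] (max |s|=8)
Overall max amplitude: 11

Answer: 11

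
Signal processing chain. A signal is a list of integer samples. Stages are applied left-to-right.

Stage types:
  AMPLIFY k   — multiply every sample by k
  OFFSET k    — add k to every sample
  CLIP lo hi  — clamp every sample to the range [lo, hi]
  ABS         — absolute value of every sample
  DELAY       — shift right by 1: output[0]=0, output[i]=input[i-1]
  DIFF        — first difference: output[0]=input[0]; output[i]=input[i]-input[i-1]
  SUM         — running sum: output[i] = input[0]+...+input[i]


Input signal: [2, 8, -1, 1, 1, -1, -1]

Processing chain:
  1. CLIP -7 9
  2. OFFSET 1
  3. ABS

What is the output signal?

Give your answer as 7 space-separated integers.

Answer: 3 9 0 2 2 0 0

Derivation:
Input: [2, 8, -1, 1, 1, -1, -1]
Stage 1 (CLIP -7 9): clip(2,-7,9)=2, clip(8,-7,9)=8, clip(-1,-7,9)=-1, clip(1,-7,9)=1, clip(1,-7,9)=1, clip(-1,-7,9)=-1, clip(-1,-7,9)=-1 -> [2, 8, -1, 1, 1, -1, -1]
Stage 2 (OFFSET 1): 2+1=3, 8+1=9, -1+1=0, 1+1=2, 1+1=2, -1+1=0, -1+1=0 -> [3, 9, 0, 2, 2, 0, 0]
Stage 3 (ABS): |3|=3, |9|=9, |0|=0, |2|=2, |2|=2, |0|=0, |0|=0 -> [3, 9, 0, 2, 2, 0, 0]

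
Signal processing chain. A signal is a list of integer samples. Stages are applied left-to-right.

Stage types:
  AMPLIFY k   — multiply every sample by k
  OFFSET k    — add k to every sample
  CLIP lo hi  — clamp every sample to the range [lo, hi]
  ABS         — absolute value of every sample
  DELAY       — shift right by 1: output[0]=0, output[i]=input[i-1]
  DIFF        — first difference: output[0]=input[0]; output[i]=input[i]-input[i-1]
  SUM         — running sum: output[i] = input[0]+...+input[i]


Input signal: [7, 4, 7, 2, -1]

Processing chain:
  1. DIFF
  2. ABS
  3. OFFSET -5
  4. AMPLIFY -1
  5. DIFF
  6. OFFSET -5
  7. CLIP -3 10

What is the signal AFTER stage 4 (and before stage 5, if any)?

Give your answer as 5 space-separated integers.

Answer: -2 2 2 0 2

Derivation:
Input: [7, 4, 7, 2, -1]
Stage 1 (DIFF): s[0]=7, 4-7=-3, 7-4=3, 2-7=-5, -1-2=-3 -> [7, -3, 3, -5, -3]
Stage 2 (ABS): |7|=7, |-3|=3, |3|=3, |-5|=5, |-3|=3 -> [7, 3, 3, 5, 3]
Stage 3 (OFFSET -5): 7+-5=2, 3+-5=-2, 3+-5=-2, 5+-5=0, 3+-5=-2 -> [2, -2, -2, 0, -2]
Stage 4 (AMPLIFY -1): 2*-1=-2, -2*-1=2, -2*-1=2, 0*-1=0, -2*-1=2 -> [-2, 2, 2, 0, 2]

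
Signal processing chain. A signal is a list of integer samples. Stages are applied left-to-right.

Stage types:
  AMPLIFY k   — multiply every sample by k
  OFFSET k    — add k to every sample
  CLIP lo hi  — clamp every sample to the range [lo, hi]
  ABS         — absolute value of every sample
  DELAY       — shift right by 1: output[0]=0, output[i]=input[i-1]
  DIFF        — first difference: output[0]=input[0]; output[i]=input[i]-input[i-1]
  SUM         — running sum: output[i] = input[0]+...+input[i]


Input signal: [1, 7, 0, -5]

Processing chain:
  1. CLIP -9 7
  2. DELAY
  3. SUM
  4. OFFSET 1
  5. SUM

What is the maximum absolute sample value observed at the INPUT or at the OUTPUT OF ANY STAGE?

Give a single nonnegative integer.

Answer: 21

Derivation:
Input: [1, 7, 0, -5] (max |s|=7)
Stage 1 (CLIP -9 7): clip(1,-9,7)=1, clip(7,-9,7)=7, clip(0,-9,7)=0, clip(-5,-9,7)=-5 -> [1, 7, 0, -5] (max |s|=7)
Stage 2 (DELAY): [0, 1, 7, 0] = [0, 1, 7, 0] -> [0, 1, 7, 0] (max |s|=7)
Stage 3 (SUM): sum[0..0]=0, sum[0..1]=1, sum[0..2]=8, sum[0..3]=8 -> [0, 1, 8, 8] (max |s|=8)
Stage 4 (OFFSET 1): 0+1=1, 1+1=2, 8+1=9, 8+1=9 -> [1, 2, 9, 9] (max |s|=9)
Stage 5 (SUM): sum[0..0]=1, sum[0..1]=3, sum[0..2]=12, sum[0..3]=21 -> [1, 3, 12, 21] (max |s|=21)
Overall max amplitude: 21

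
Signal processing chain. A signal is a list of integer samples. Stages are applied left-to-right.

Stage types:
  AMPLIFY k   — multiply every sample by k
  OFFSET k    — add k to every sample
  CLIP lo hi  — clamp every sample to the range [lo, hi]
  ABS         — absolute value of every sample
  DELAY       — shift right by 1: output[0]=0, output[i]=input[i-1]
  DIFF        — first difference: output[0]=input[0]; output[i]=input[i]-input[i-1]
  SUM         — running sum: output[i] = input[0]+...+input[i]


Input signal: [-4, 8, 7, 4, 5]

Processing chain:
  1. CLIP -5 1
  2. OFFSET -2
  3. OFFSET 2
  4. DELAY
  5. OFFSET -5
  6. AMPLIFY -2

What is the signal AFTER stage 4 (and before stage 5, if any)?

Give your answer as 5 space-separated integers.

Answer: 0 -4 1 1 1

Derivation:
Input: [-4, 8, 7, 4, 5]
Stage 1 (CLIP -5 1): clip(-4,-5,1)=-4, clip(8,-5,1)=1, clip(7,-5,1)=1, clip(4,-5,1)=1, clip(5,-5,1)=1 -> [-4, 1, 1, 1, 1]
Stage 2 (OFFSET -2): -4+-2=-6, 1+-2=-1, 1+-2=-1, 1+-2=-1, 1+-2=-1 -> [-6, -1, -1, -1, -1]
Stage 3 (OFFSET 2): -6+2=-4, -1+2=1, -1+2=1, -1+2=1, -1+2=1 -> [-4, 1, 1, 1, 1]
Stage 4 (DELAY): [0, -4, 1, 1, 1] = [0, -4, 1, 1, 1] -> [0, -4, 1, 1, 1]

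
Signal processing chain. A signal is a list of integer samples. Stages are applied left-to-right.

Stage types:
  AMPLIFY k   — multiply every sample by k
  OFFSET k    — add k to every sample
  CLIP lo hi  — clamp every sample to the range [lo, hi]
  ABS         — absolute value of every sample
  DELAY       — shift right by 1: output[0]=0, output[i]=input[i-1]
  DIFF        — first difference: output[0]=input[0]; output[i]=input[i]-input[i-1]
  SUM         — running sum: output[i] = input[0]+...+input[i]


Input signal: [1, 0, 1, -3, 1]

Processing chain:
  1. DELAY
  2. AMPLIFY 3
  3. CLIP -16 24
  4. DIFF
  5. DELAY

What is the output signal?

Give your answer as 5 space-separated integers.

Input: [1, 0, 1, -3, 1]
Stage 1 (DELAY): [0, 1, 0, 1, -3] = [0, 1, 0, 1, -3] -> [0, 1, 0, 1, -3]
Stage 2 (AMPLIFY 3): 0*3=0, 1*3=3, 0*3=0, 1*3=3, -3*3=-9 -> [0, 3, 0, 3, -9]
Stage 3 (CLIP -16 24): clip(0,-16,24)=0, clip(3,-16,24)=3, clip(0,-16,24)=0, clip(3,-16,24)=3, clip(-9,-16,24)=-9 -> [0, 3, 0, 3, -9]
Stage 4 (DIFF): s[0]=0, 3-0=3, 0-3=-3, 3-0=3, -9-3=-12 -> [0, 3, -3, 3, -12]
Stage 5 (DELAY): [0, 0, 3, -3, 3] = [0, 0, 3, -3, 3] -> [0, 0, 3, -3, 3]

Answer: 0 0 3 -3 3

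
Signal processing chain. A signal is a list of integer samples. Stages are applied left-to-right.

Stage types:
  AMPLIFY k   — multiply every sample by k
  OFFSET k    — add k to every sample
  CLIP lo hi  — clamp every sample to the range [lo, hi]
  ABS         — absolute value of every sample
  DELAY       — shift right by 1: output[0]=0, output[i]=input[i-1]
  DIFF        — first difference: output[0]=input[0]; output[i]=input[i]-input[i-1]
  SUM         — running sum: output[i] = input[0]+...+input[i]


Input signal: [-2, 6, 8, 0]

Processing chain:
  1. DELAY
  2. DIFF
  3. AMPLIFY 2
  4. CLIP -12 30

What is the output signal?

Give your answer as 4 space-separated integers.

Input: [-2, 6, 8, 0]
Stage 1 (DELAY): [0, -2, 6, 8] = [0, -2, 6, 8] -> [0, -2, 6, 8]
Stage 2 (DIFF): s[0]=0, -2-0=-2, 6--2=8, 8-6=2 -> [0, -2, 8, 2]
Stage 3 (AMPLIFY 2): 0*2=0, -2*2=-4, 8*2=16, 2*2=4 -> [0, -4, 16, 4]
Stage 4 (CLIP -12 30): clip(0,-12,30)=0, clip(-4,-12,30)=-4, clip(16,-12,30)=16, clip(4,-12,30)=4 -> [0, -4, 16, 4]

Answer: 0 -4 16 4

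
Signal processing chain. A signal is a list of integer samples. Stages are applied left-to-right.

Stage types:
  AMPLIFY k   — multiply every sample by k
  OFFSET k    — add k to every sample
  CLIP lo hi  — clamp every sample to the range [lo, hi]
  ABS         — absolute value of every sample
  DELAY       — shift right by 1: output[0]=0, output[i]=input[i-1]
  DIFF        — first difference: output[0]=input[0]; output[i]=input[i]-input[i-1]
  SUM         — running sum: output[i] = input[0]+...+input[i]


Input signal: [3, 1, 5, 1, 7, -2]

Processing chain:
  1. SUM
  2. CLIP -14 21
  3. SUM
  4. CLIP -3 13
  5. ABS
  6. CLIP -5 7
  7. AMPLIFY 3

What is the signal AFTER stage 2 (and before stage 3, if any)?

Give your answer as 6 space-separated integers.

Answer: 3 4 9 10 17 15

Derivation:
Input: [3, 1, 5, 1, 7, -2]
Stage 1 (SUM): sum[0..0]=3, sum[0..1]=4, sum[0..2]=9, sum[0..3]=10, sum[0..4]=17, sum[0..5]=15 -> [3, 4, 9, 10, 17, 15]
Stage 2 (CLIP -14 21): clip(3,-14,21)=3, clip(4,-14,21)=4, clip(9,-14,21)=9, clip(10,-14,21)=10, clip(17,-14,21)=17, clip(15,-14,21)=15 -> [3, 4, 9, 10, 17, 15]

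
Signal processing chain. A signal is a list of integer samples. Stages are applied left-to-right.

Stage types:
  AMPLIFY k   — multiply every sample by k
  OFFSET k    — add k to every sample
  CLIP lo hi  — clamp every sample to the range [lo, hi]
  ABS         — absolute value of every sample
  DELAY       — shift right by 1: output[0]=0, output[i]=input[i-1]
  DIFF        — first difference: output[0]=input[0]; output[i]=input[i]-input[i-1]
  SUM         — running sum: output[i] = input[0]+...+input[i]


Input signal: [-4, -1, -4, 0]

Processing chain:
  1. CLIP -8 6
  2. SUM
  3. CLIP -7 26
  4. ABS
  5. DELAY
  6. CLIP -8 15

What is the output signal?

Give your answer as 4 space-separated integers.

Input: [-4, -1, -4, 0]
Stage 1 (CLIP -8 6): clip(-4,-8,6)=-4, clip(-1,-8,6)=-1, clip(-4,-8,6)=-4, clip(0,-8,6)=0 -> [-4, -1, -4, 0]
Stage 2 (SUM): sum[0..0]=-4, sum[0..1]=-5, sum[0..2]=-9, sum[0..3]=-9 -> [-4, -5, -9, -9]
Stage 3 (CLIP -7 26): clip(-4,-7,26)=-4, clip(-5,-7,26)=-5, clip(-9,-7,26)=-7, clip(-9,-7,26)=-7 -> [-4, -5, -7, -7]
Stage 4 (ABS): |-4|=4, |-5|=5, |-7|=7, |-7|=7 -> [4, 5, 7, 7]
Stage 5 (DELAY): [0, 4, 5, 7] = [0, 4, 5, 7] -> [0, 4, 5, 7]
Stage 6 (CLIP -8 15): clip(0,-8,15)=0, clip(4,-8,15)=4, clip(5,-8,15)=5, clip(7,-8,15)=7 -> [0, 4, 5, 7]

Answer: 0 4 5 7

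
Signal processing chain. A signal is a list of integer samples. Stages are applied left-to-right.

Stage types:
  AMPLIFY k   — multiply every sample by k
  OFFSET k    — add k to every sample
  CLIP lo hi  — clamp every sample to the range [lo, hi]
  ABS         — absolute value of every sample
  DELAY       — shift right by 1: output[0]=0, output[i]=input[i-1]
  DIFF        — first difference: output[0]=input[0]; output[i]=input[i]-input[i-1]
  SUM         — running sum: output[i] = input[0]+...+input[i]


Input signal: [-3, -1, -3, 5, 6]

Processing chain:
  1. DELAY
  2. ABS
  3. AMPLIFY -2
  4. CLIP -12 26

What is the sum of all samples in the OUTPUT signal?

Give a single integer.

Input: [-3, -1, -3, 5, 6]
Stage 1 (DELAY): [0, -3, -1, -3, 5] = [0, -3, -1, -3, 5] -> [0, -3, -1, -3, 5]
Stage 2 (ABS): |0|=0, |-3|=3, |-1|=1, |-3|=3, |5|=5 -> [0, 3, 1, 3, 5]
Stage 3 (AMPLIFY -2): 0*-2=0, 3*-2=-6, 1*-2=-2, 3*-2=-6, 5*-2=-10 -> [0, -6, -2, -6, -10]
Stage 4 (CLIP -12 26): clip(0,-12,26)=0, clip(-6,-12,26)=-6, clip(-2,-12,26)=-2, clip(-6,-12,26)=-6, clip(-10,-12,26)=-10 -> [0, -6, -2, -6, -10]
Output sum: -24

Answer: -24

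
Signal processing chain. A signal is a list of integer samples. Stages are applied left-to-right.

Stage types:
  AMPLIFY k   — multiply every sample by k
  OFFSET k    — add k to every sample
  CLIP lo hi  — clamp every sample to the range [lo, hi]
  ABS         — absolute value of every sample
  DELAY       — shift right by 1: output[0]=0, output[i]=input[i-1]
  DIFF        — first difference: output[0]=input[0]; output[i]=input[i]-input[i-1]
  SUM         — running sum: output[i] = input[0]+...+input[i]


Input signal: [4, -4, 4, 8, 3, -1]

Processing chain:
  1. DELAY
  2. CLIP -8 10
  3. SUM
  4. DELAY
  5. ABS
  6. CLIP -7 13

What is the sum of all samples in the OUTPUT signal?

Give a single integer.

Input: [4, -4, 4, 8, 3, -1]
Stage 1 (DELAY): [0, 4, -4, 4, 8, 3] = [0, 4, -4, 4, 8, 3] -> [0, 4, -4, 4, 8, 3]
Stage 2 (CLIP -8 10): clip(0,-8,10)=0, clip(4,-8,10)=4, clip(-4,-8,10)=-4, clip(4,-8,10)=4, clip(8,-8,10)=8, clip(3,-8,10)=3 -> [0, 4, -4, 4, 8, 3]
Stage 3 (SUM): sum[0..0]=0, sum[0..1]=4, sum[0..2]=0, sum[0..3]=4, sum[0..4]=12, sum[0..5]=15 -> [0, 4, 0, 4, 12, 15]
Stage 4 (DELAY): [0, 0, 4, 0, 4, 12] = [0, 0, 4, 0, 4, 12] -> [0, 0, 4, 0, 4, 12]
Stage 5 (ABS): |0|=0, |0|=0, |4|=4, |0|=0, |4|=4, |12|=12 -> [0, 0, 4, 0, 4, 12]
Stage 6 (CLIP -7 13): clip(0,-7,13)=0, clip(0,-7,13)=0, clip(4,-7,13)=4, clip(0,-7,13)=0, clip(4,-7,13)=4, clip(12,-7,13)=12 -> [0, 0, 4, 0, 4, 12]
Output sum: 20

Answer: 20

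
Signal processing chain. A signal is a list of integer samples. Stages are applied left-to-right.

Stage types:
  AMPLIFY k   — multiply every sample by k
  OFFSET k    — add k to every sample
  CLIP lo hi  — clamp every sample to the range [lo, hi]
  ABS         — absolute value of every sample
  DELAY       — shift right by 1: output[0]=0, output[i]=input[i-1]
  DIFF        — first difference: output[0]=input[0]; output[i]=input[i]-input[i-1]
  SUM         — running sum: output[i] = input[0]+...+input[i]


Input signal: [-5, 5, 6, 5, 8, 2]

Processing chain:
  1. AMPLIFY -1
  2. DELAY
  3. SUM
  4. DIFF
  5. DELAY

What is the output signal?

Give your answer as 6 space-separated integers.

Input: [-5, 5, 6, 5, 8, 2]
Stage 1 (AMPLIFY -1): -5*-1=5, 5*-1=-5, 6*-1=-6, 5*-1=-5, 8*-1=-8, 2*-1=-2 -> [5, -5, -6, -5, -8, -2]
Stage 2 (DELAY): [0, 5, -5, -6, -5, -8] = [0, 5, -5, -6, -5, -8] -> [0, 5, -5, -6, -5, -8]
Stage 3 (SUM): sum[0..0]=0, sum[0..1]=5, sum[0..2]=0, sum[0..3]=-6, sum[0..4]=-11, sum[0..5]=-19 -> [0, 5, 0, -6, -11, -19]
Stage 4 (DIFF): s[0]=0, 5-0=5, 0-5=-5, -6-0=-6, -11--6=-5, -19--11=-8 -> [0, 5, -5, -6, -5, -8]
Stage 5 (DELAY): [0, 0, 5, -5, -6, -5] = [0, 0, 5, -5, -6, -5] -> [0, 0, 5, -5, -6, -5]

Answer: 0 0 5 -5 -6 -5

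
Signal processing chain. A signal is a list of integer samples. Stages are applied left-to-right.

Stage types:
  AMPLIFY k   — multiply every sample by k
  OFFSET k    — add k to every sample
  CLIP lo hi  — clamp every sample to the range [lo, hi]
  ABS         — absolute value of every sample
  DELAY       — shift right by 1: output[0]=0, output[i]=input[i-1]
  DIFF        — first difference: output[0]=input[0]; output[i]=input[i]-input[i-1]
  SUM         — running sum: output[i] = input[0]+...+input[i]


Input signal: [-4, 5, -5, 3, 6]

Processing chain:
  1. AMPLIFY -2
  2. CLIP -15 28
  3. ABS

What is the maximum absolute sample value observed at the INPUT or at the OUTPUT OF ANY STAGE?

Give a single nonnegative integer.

Input: [-4, 5, -5, 3, 6] (max |s|=6)
Stage 1 (AMPLIFY -2): -4*-2=8, 5*-2=-10, -5*-2=10, 3*-2=-6, 6*-2=-12 -> [8, -10, 10, -6, -12] (max |s|=12)
Stage 2 (CLIP -15 28): clip(8,-15,28)=8, clip(-10,-15,28)=-10, clip(10,-15,28)=10, clip(-6,-15,28)=-6, clip(-12,-15,28)=-12 -> [8, -10, 10, -6, -12] (max |s|=12)
Stage 3 (ABS): |8|=8, |-10|=10, |10|=10, |-6|=6, |-12|=12 -> [8, 10, 10, 6, 12] (max |s|=12)
Overall max amplitude: 12

Answer: 12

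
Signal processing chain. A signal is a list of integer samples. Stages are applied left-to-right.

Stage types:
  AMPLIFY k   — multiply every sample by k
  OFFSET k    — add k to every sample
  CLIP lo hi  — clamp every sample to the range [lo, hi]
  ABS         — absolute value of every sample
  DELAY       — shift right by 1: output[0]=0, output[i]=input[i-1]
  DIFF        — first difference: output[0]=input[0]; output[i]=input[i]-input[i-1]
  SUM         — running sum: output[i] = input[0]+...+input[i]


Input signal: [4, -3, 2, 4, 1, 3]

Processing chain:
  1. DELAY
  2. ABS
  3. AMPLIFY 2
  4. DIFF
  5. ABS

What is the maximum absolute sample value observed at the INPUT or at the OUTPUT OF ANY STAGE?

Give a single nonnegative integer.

Answer: 8

Derivation:
Input: [4, -3, 2, 4, 1, 3] (max |s|=4)
Stage 1 (DELAY): [0, 4, -3, 2, 4, 1] = [0, 4, -3, 2, 4, 1] -> [0, 4, -3, 2, 4, 1] (max |s|=4)
Stage 2 (ABS): |0|=0, |4|=4, |-3|=3, |2|=2, |4|=4, |1|=1 -> [0, 4, 3, 2, 4, 1] (max |s|=4)
Stage 3 (AMPLIFY 2): 0*2=0, 4*2=8, 3*2=6, 2*2=4, 4*2=8, 1*2=2 -> [0, 8, 6, 4, 8, 2] (max |s|=8)
Stage 4 (DIFF): s[0]=0, 8-0=8, 6-8=-2, 4-6=-2, 8-4=4, 2-8=-6 -> [0, 8, -2, -2, 4, -6] (max |s|=8)
Stage 5 (ABS): |0|=0, |8|=8, |-2|=2, |-2|=2, |4|=4, |-6|=6 -> [0, 8, 2, 2, 4, 6] (max |s|=8)
Overall max amplitude: 8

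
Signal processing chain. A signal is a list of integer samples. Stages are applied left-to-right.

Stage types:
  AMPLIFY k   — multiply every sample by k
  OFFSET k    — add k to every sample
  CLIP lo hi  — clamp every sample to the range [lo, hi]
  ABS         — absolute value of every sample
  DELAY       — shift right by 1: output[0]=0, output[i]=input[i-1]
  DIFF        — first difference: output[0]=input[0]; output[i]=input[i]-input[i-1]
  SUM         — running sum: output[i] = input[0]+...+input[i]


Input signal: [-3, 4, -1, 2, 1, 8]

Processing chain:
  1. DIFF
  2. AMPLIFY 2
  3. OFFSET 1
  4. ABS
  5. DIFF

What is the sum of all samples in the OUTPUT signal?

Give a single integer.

Answer: 15

Derivation:
Input: [-3, 4, -1, 2, 1, 8]
Stage 1 (DIFF): s[0]=-3, 4--3=7, -1-4=-5, 2--1=3, 1-2=-1, 8-1=7 -> [-3, 7, -5, 3, -1, 7]
Stage 2 (AMPLIFY 2): -3*2=-6, 7*2=14, -5*2=-10, 3*2=6, -1*2=-2, 7*2=14 -> [-6, 14, -10, 6, -2, 14]
Stage 3 (OFFSET 1): -6+1=-5, 14+1=15, -10+1=-9, 6+1=7, -2+1=-1, 14+1=15 -> [-5, 15, -9, 7, -1, 15]
Stage 4 (ABS): |-5|=5, |15|=15, |-9|=9, |7|=7, |-1|=1, |15|=15 -> [5, 15, 9, 7, 1, 15]
Stage 5 (DIFF): s[0]=5, 15-5=10, 9-15=-6, 7-9=-2, 1-7=-6, 15-1=14 -> [5, 10, -6, -2, -6, 14]
Output sum: 15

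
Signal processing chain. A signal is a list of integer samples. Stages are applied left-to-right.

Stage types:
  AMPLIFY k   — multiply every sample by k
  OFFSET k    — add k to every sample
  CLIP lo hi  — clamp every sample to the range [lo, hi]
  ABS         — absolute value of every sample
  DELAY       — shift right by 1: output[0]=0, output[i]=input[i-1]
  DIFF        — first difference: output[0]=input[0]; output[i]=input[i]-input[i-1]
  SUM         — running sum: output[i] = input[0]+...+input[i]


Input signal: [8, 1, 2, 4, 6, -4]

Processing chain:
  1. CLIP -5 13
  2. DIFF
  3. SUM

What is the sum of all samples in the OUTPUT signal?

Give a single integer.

Answer: 17

Derivation:
Input: [8, 1, 2, 4, 6, -4]
Stage 1 (CLIP -5 13): clip(8,-5,13)=8, clip(1,-5,13)=1, clip(2,-5,13)=2, clip(4,-5,13)=4, clip(6,-5,13)=6, clip(-4,-5,13)=-4 -> [8, 1, 2, 4, 6, -4]
Stage 2 (DIFF): s[0]=8, 1-8=-7, 2-1=1, 4-2=2, 6-4=2, -4-6=-10 -> [8, -7, 1, 2, 2, -10]
Stage 3 (SUM): sum[0..0]=8, sum[0..1]=1, sum[0..2]=2, sum[0..3]=4, sum[0..4]=6, sum[0..5]=-4 -> [8, 1, 2, 4, 6, -4]
Output sum: 17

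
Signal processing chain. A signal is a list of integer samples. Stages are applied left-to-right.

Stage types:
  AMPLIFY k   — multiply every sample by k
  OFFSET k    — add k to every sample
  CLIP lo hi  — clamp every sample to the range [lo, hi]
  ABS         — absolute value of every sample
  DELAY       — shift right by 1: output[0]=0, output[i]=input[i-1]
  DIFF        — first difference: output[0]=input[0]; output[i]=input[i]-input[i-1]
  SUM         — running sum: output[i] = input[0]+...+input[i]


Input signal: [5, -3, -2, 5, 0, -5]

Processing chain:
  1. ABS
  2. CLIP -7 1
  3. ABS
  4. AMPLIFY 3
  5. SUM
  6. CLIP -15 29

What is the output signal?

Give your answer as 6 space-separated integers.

Input: [5, -3, -2, 5, 0, -5]
Stage 1 (ABS): |5|=5, |-3|=3, |-2|=2, |5|=5, |0|=0, |-5|=5 -> [5, 3, 2, 5, 0, 5]
Stage 2 (CLIP -7 1): clip(5,-7,1)=1, clip(3,-7,1)=1, clip(2,-7,1)=1, clip(5,-7,1)=1, clip(0,-7,1)=0, clip(5,-7,1)=1 -> [1, 1, 1, 1, 0, 1]
Stage 3 (ABS): |1|=1, |1|=1, |1|=1, |1|=1, |0|=0, |1|=1 -> [1, 1, 1, 1, 0, 1]
Stage 4 (AMPLIFY 3): 1*3=3, 1*3=3, 1*3=3, 1*3=3, 0*3=0, 1*3=3 -> [3, 3, 3, 3, 0, 3]
Stage 5 (SUM): sum[0..0]=3, sum[0..1]=6, sum[0..2]=9, sum[0..3]=12, sum[0..4]=12, sum[0..5]=15 -> [3, 6, 9, 12, 12, 15]
Stage 6 (CLIP -15 29): clip(3,-15,29)=3, clip(6,-15,29)=6, clip(9,-15,29)=9, clip(12,-15,29)=12, clip(12,-15,29)=12, clip(15,-15,29)=15 -> [3, 6, 9, 12, 12, 15]

Answer: 3 6 9 12 12 15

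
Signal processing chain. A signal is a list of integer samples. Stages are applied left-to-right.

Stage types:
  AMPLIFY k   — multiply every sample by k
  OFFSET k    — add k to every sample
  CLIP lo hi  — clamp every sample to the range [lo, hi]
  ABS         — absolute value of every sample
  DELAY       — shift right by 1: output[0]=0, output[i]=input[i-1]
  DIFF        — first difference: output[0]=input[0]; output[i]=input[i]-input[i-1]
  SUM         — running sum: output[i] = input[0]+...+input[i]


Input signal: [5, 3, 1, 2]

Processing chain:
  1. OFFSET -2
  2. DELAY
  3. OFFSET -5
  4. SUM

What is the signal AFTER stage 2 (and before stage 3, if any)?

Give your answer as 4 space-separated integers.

Answer: 0 3 1 -1

Derivation:
Input: [5, 3, 1, 2]
Stage 1 (OFFSET -2): 5+-2=3, 3+-2=1, 1+-2=-1, 2+-2=0 -> [3, 1, -1, 0]
Stage 2 (DELAY): [0, 3, 1, -1] = [0, 3, 1, -1] -> [0, 3, 1, -1]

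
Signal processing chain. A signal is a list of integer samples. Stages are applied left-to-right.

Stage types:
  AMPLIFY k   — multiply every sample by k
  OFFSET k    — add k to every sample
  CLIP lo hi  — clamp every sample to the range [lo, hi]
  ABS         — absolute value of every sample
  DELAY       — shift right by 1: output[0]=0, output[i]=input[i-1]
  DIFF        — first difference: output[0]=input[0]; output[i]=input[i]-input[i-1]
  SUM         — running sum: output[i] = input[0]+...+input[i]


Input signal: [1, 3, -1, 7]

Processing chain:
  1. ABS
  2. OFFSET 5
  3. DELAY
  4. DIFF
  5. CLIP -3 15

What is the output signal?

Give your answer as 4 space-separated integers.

Answer: 0 6 2 -2

Derivation:
Input: [1, 3, -1, 7]
Stage 1 (ABS): |1|=1, |3|=3, |-1|=1, |7|=7 -> [1, 3, 1, 7]
Stage 2 (OFFSET 5): 1+5=6, 3+5=8, 1+5=6, 7+5=12 -> [6, 8, 6, 12]
Stage 3 (DELAY): [0, 6, 8, 6] = [0, 6, 8, 6] -> [0, 6, 8, 6]
Stage 4 (DIFF): s[0]=0, 6-0=6, 8-6=2, 6-8=-2 -> [0, 6, 2, -2]
Stage 5 (CLIP -3 15): clip(0,-3,15)=0, clip(6,-3,15)=6, clip(2,-3,15)=2, clip(-2,-3,15)=-2 -> [0, 6, 2, -2]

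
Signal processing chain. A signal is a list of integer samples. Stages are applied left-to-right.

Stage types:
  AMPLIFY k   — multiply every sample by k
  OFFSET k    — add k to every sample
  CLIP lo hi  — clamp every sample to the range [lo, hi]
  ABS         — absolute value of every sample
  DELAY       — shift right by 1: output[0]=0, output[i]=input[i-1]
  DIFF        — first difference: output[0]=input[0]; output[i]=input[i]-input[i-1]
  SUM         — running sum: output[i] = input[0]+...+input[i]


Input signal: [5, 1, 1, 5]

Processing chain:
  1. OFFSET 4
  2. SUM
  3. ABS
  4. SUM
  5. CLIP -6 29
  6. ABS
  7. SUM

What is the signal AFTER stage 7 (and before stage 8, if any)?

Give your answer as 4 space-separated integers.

Answer: 9 32 61 90

Derivation:
Input: [5, 1, 1, 5]
Stage 1 (OFFSET 4): 5+4=9, 1+4=5, 1+4=5, 5+4=9 -> [9, 5, 5, 9]
Stage 2 (SUM): sum[0..0]=9, sum[0..1]=14, sum[0..2]=19, sum[0..3]=28 -> [9, 14, 19, 28]
Stage 3 (ABS): |9|=9, |14|=14, |19|=19, |28|=28 -> [9, 14, 19, 28]
Stage 4 (SUM): sum[0..0]=9, sum[0..1]=23, sum[0..2]=42, sum[0..3]=70 -> [9, 23, 42, 70]
Stage 5 (CLIP -6 29): clip(9,-6,29)=9, clip(23,-6,29)=23, clip(42,-6,29)=29, clip(70,-6,29)=29 -> [9, 23, 29, 29]
Stage 6 (ABS): |9|=9, |23|=23, |29|=29, |29|=29 -> [9, 23, 29, 29]
Stage 7 (SUM): sum[0..0]=9, sum[0..1]=32, sum[0..2]=61, sum[0..3]=90 -> [9, 32, 61, 90]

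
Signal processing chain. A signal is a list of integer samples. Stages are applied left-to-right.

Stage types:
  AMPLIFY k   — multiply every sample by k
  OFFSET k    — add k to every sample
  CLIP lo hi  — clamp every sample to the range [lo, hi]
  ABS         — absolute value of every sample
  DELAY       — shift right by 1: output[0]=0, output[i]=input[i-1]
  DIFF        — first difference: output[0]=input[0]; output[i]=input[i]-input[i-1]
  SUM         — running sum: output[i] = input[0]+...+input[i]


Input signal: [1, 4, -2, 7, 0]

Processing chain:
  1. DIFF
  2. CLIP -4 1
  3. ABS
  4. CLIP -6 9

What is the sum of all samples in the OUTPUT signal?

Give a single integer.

Input: [1, 4, -2, 7, 0]
Stage 1 (DIFF): s[0]=1, 4-1=3, -2-4=-6, 7--2=9, 0-7=-7 -> [1, 3, -6, 9, -7]
Stage 2 (CLIP -4 1): clip(1,-4,1)=1, clip(3,-4,1)=1, clip(-6,-4,1)=-4, clip(9,-4,1)=1, clip(-7,-4,1)=-4 -> [1, 1, -4, 1, -4]
Stage 3 (ABS): |1|=1, |1|=1, |-4|=4, |1|=1, |-4|=4 -> [1, 1, 4, 1, 4]
Stage 4 (CLIP -6 9): clip(1,-6,9)=1, clip(1,-6,9)=1, clip(4,-6,9)=4, clip(1,-6,9)=1, clip(4,-6,9)=4 -> [1, 1, 4, 1, 4]
Output sum: 11

Answer: 11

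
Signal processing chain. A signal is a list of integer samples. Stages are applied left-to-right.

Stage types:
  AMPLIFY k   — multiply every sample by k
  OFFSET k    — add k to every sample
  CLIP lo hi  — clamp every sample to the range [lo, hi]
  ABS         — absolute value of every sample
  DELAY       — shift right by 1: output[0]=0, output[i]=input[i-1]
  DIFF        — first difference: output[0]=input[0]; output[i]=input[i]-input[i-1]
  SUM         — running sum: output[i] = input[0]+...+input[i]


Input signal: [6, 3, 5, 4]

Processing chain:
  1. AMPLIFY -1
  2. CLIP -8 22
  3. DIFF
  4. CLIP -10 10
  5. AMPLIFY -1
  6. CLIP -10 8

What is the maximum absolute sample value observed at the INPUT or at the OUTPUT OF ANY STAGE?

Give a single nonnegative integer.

Input: [6, 3, 5, 4] (max |s|=6)
Stage 1 (AMPLIFY -1): 6*-1=-6, 3*-1=-3, 5*-1=-5, 4*-1=-4 -> [-6, -3, -5, -4] (max |s|=6)
Stage 2 (CLIP -8 22): clip(-6,-8,22)=-6, clip(-3,-8,22)=-3, clip(-5,-8,22)=-5, clip(-4,-8,22)=-4 -> [-6, -3, -5, -4] (max |s|=6)
Stage 3 (DIFF): s[0]=-6, -3--6=3, -5--3=-2, -4--5=1 -> [-6, 3, -2, 1] (max |s|=6)
Stage 4 (CLIP -10 10): clip(-6,-10,10)=-6, clip(3,-10,10)=3, clip(-2,-10,10)=-2, clip(1,-10,10)=1 -> [-6, 3, -2, 1] (max |s|=6)
Stage 5 (AMPLIFY -1): -6*-1=6, 3*-1=-3, -2*-1=2, 1*-1=-1 -> [6, -3, 2, -1] (max |s|=6)
Stage 6 (CLIP -10 8): clip(6,-10,8)=6, clip(-3,-10,8)=-3, clip(2,-10,8)=2, clip(-1,-10,8)=-1 -> [6, -3, 2, -1] (max |s|=6)
Overall max amplitude: 6

Answer: 6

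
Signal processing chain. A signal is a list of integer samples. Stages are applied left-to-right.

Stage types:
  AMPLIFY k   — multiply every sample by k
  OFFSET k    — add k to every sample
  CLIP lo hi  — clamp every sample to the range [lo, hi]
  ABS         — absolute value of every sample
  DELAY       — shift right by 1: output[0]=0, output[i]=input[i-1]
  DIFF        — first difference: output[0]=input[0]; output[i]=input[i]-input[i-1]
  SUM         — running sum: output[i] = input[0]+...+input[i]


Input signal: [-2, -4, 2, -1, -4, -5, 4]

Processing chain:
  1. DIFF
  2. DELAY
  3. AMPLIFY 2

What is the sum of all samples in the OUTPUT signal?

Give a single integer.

Answer: -10

Derivation:
Input: [-2, -4, 2, -1, -4, -5, 4]
Stage 1 (DIFF): s[0]=-2, -4--2=-2, 2--4=6, -1-2=-3, -4--1=-3, -5--4=-1, 4--5=9 -> [-2, -2, 6, -3, -3, -1, 9]
Stage 2 (DELAY): [0, -2, -2, 6, -3, -3, -1] = [0, -2, -2, 6, -3, -3, -1] -> [0, -2, -2, 6, -3, -3, -1]
Stage 3 (AMPLIFY 2): 0*2=0, -2*2=-4, -2*2=-4, 6*2=12, -3*2=-6, -3*2=-6, -1*2=-2 -> [0, -4, -4, 12, -6, -6, -2]
Output sum: -10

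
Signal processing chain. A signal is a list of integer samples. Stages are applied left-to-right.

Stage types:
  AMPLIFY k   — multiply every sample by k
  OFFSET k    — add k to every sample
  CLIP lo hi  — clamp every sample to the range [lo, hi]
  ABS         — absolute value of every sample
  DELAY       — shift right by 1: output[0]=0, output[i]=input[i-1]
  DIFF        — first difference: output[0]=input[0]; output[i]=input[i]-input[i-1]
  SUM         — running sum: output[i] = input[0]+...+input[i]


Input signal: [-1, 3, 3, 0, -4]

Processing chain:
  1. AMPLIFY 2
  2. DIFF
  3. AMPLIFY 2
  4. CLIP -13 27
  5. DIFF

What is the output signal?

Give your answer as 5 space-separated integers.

Input: [-1, 3, 3, 0, -4]
Stage 1 (AMPLIFY 2): -1*2=-2, 3*2=6, 3*2=6, 0*2=0, -4*2=-8 -> [-2, 6, 6, 0, -8]
Stage 2 (DIFF): s[0]=-2, 6--2=8, 6-6=0, 0-6=-6, -8-0=-8 -> [-2, 8, 0, -6, -8]
Stage 3 (AMPLIFY 2): -2*2=-4, 8*2=16, 0*2=0, -6*2=-12, -8*2=-16 -> [-4, 16, 0, -12, -16]
Stage 4 (CLIP -13 27): clip(-4,-13,27)=-4, clip(16,-13,27)=16, clip(0,-13,27)=0, clip(-12,-13,27)=-12, clip(-16,-13,27)=-13 -> [-4, 16, 0, -12, -13]
Stage 5 (DIFF): s[0]=-4, 16--4=20, 0-16=-16, -12-0=-12, -13--12=-1 -> [-4, 20, -16, -12, -1]

Answer: -4 20 -16 -12 -1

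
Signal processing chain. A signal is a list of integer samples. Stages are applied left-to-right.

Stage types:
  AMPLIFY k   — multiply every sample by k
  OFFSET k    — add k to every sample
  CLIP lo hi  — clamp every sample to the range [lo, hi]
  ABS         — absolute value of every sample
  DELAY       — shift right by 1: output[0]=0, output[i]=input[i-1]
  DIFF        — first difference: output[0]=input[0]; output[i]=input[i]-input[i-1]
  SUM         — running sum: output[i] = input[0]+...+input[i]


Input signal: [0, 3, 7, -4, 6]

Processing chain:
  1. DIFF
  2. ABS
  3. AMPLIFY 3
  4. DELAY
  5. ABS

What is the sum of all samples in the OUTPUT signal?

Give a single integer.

Input: [0, 3, 7, -4, 6]
Stage 1 (DIFF): s[0]=0, 3-0=3, 7-3=4, -4-7=-11, 6--4=10 -> [0, 3, 4, -11, 10]
Stage 2 (ABS): |0|=0, |3|=3, |4|=4, |-11|=11, |10|=10 -> [0, 3, 4, 11, 10]
Stage 3 (AMPLIFY 3): 0*3=0, 3*3=9, 4*3=12, 11*3=33, 10*3=30 -> [0, 9, 12, 33, 30]
Stage 4 (DELAY): [0, 0, 9, 12, 33] = [0, 0, 9, 12, 33] -> [0, 0, 9, 12, 33]
Stage 5 (ABS): |0|=0, |0|=0, |9|=9, |12|=12, |33|=33 -> [0, 0, 9, 12, 33]
Output sum: 54

Answer: 54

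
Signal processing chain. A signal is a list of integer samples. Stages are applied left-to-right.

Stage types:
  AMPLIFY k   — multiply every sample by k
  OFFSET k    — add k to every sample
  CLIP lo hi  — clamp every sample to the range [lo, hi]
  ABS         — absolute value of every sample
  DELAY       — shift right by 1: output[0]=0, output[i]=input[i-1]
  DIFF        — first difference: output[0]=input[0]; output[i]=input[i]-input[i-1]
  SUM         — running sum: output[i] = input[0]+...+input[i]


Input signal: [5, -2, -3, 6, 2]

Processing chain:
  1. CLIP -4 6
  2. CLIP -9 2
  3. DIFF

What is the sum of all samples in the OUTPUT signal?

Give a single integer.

Input: [5, -2, -3, 6, 2]
Stage 1 (CLIP -4 6): clip(5,-4,6)=5, clip(-2,-4,6)=-2, clip(-3,-4,6)=-3, clip(6,-4,6)=6, clip(2,-4,6)=2 -> [5, -2, -3, 6, 2]
Stage 2 (CLIP -9 2): clip(5,-9,2)=2, clip(-2,-9,2)=-2, clip(-3,-9,2)=-3, clip(6,-9,2)=2, clip(2,-9,2)=2 -> [2, -2, -3, 2, 2]
Stage 3 (DIFF): s[0]=2, -2-2=-4, -3--2=-1, 2--3=5, 2-2=0 -> [2, -4, -1, 5, 0]
Output sum: 2

Answer: 2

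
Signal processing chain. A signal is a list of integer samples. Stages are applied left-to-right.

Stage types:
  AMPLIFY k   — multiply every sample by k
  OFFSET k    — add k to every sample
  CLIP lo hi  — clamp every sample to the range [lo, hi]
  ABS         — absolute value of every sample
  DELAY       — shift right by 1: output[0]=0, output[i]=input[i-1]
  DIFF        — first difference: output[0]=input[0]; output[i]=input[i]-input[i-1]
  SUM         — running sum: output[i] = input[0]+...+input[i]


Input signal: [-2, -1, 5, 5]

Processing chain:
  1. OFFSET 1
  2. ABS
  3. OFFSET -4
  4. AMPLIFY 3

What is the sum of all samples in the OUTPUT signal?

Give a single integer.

Input: [-2, -1, 5, 5]
Stage 1 (OFFSET 1): -2+1=-1, -1+1=0, 5+1=6, 5+1=6 -> [-1, 0, 6, 6]
Stage 2 (ABS): |-1|=1, |0|=0, |6|=6, |6|=6 -> [1, 0, 6, 6]
Stage 3 (OFFSET -4): 1+-4=-3, 0+-4=-4, 6+-4=2, 6+-4=2 -> [-3, -4, 2, 2]
Stage 4 (AMPLIFY 3): -3*3=-9, -4*3=-12, 2*3=6, 2*3=6 -> [-9, -12, 6, 6]
Output sum: -9

Answer: -9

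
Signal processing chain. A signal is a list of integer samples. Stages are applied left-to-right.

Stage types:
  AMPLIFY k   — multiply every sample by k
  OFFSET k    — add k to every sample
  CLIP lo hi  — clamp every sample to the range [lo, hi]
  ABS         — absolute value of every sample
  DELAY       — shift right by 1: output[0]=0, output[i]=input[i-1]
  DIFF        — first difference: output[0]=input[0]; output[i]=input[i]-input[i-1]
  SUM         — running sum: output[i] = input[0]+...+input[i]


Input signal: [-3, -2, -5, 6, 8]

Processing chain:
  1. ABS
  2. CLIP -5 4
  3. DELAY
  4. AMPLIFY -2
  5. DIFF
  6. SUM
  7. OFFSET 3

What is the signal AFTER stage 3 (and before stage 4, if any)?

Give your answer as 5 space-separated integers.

Answer: 0 3 2 4 4

Derivation:
Input: [-3, -2, -5, 6, 8]
Stage 1 (ABS): |-3|=3, |-2|=2, |-5|=5, |6|=6, |8|=8 -> [3, 2, 5, 6, 8]
Stage 2 (CLIP -5 4): clip(3,-5,4)=3, clip(2,-5,4)=2, clip(5,-5,4)=4, clip(6,-5,4)=4, clip(8,-5,4)=4 -> [3, 2, 4, 4, 4]
Stage 3 (DELAY): [0, 3, 2, 4, 4] = [0, 3, 2, 4, 4] -> [0, 3, 2, 4, 4]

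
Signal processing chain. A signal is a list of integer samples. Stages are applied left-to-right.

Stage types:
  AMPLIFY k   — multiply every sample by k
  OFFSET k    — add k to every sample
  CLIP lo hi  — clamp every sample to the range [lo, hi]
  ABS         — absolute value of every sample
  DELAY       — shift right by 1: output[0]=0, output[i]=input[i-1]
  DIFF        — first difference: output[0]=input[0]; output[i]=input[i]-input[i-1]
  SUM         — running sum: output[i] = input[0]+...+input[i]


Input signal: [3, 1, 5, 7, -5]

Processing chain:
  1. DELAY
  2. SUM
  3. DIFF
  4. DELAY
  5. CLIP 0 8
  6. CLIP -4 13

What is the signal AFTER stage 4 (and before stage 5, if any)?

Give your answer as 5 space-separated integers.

Input: [3, 1, 5, 7, -5]
Stage 1 (DELAY): [0, 3, 1, 5, 7] = [0, 3, 1, 5, 7] -> [0, 3, 1, 5, 7]
Stage 2 (SUM): sum[0..0]=0, sum[0..1]=3, sum[0..2]=4, sum[0..3]=9, sum[0..4]=16 -> [0, 3, 4, 9, 16]
Stage 3 (DIFF): s[0]=0, 3-0=3, 4-3=1, 9-4=5, 16-9=7 -> [0, 3, 1, 5, 7]
Stage 4 (DELAY): [0, 0, 3, 1, 5] = [0, 0, 3, 1, 5] -> [0, 0, 3, 1, 5]

Answer: 0 0 3 1 5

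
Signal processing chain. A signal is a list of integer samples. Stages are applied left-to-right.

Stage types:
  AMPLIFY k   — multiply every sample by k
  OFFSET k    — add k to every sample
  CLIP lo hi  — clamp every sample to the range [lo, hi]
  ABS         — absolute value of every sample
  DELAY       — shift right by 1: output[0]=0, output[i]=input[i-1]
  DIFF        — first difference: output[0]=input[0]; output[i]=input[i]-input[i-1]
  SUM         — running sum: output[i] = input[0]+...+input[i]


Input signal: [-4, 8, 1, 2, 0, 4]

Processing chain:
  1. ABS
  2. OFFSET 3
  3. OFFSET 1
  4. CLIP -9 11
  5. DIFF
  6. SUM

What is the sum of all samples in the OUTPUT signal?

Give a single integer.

Input: [-4, 8, 1, 2, 0, 4]
Stage 1 (ABS): |-4|=4, |8|=8, |1|=1, |2|=2, |0|=0, |4|=4 -> [4, 8, 1, 2, 0, 4]
Stage 2 (OFFSET 3): 4+3=7, 8+3=11, 1+3=4, 2+3=5, 0+3=3, 4+3=7 -> [7, 11, 4, 5, 3, 7]
Stage 3 (OFFSET 1): 7+1=8, 11+1=12, 4+1=5, 5+1=6, 3+1=4, 7+1=8 -> [8, 12, 5, 6, 4, 8]
Stage 4 (CLIP -9 11): clip(8,-9,11)=8, clip(12,-9,11)=11, clip(5,-9,11)=5, clip(6,-9,11)=6, clip(4,-9,11)=4, clip(8,-9,11)=8 -> [8, 11, 5, 6, 4, 8]
Stage 5 (DIFF): s[0]=8, 11-8=3, 5-11=-6, 6-5=1, 4-6=-2, 8-4=4 -> [8, 3, -6, 1, -2, 4]
Stage 6 (SUM): sum[0..0]=8, sum[0..1]=11, sum[0..2]=5, sum[0..3]=6, sum[0..4]=4, sum[0..5]=8 -> [8, 11, 5, 6, 4, 8]
Output sum: 42

Answer: 42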